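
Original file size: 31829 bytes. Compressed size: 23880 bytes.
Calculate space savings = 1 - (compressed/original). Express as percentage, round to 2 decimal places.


ratio = compressed/original = 23880/31829 = 0.750259
savings = 1 - ratio = 1 - 0.750259 = 0.249741
as a percentage: 0.249741 * 100 = 24.97%

Space savings = 1 - 23880/31829 = 24.97%


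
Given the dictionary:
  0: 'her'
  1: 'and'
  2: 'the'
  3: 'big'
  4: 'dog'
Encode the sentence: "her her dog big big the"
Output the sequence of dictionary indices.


Look up each word in the dictionary:
  'her' -> 0
  'her' -> 0
  'dog' -> 4
  'big' -> 3
  'big' -> 3
  'the' -> 2

Encoded: [0, 0, 4, 3, 3, 2]


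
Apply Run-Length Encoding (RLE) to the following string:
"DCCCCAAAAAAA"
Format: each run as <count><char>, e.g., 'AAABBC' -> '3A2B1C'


Scanning runs left to right:
  i=0: run of 'D' x 1 -> '1D'
  i=1: run of 'C' x 4 -> '4C'
  i=5: run of 'A' x 7 -> '7A'

RLE = 1D4C7A


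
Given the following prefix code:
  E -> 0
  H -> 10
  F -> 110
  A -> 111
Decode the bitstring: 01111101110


Decoding step by step:
Bits 0 -> E
Bits 111 -> A
Bits 110 -> F
Bits 111 -> A
Bits 0 -> E


Decoded message: EAFAE


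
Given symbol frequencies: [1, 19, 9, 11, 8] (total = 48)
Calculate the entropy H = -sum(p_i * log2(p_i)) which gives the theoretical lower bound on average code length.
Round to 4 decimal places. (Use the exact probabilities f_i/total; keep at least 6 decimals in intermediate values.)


Per-symbol terms -p_i * log2(p_i) with p_i = f_i/48:
  p = 1/48 = 0.020833: log2(p) = -5.584963, -p*log2(p) = 0.116353
  p = 19/48 = 0.395833: log2(p) = -1.337035, -p*log2(p) = 0.529243
  p = 9/48 = 0.187500: log2(p) = -2.415037, -p*log2(p) = 0.452820
  p = 11/48 = 0.229167: log2(p) = -2.125531, -p*log2(p) = 0.487101
  p = 8/48 = 0.166667: log2(p) = -2.584963, -p*log2(p) = 0.430827
H = 0.116353 + 0.529243 + 0.452820 + 0.487101 + 0.430827 = 2.016344

H = 2.0163 bits/symbol


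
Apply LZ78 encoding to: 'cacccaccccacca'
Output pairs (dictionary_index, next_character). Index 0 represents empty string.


LZ78 encoding steps:
Dictionary: {0: ''}
Step 1: w='' (idx 0), next='c' -> output (0, 'c'), add 'c' as idx 1
Step 2: w='' (idx 0), next='a' -> output (0, 'a'), add 'a' as idx 2
Step 3: w='c' (idx 1), next='c' -> output (1, 'c'), add 'cc' as idx 3
Step 4: w='c' (idx 1), next='a' -> output (1, 'a'), add 'ca' as idx 4
Step 5: w='cc' (idx 3), next='c' -> output (3, 'c'), add 'ccc' as idx 5
Step 6: w='ca' (idx 4), next='c' -> output (4, 'c'), add 'cac' as idx 6
Step 7: w='ca' (idx 4), end of input -> output (4, '')


Encoded: [(0, 'c'), (0, 'a'), (1, 'c'), (1, 'a'), (3, 'c'), (4, 'c'), (4, '')]


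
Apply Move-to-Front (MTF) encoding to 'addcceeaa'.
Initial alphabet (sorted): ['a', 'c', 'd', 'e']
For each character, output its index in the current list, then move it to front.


MTF encoding:
'a': index 0 in ['a', 'c', 'd', 'e'] -> ['a', 'c', 'd', 'e']
'd': index 2 in ['a', 'c', 'd', 'e'] -> ['d', 'a', 'c', 'e']
'd': index 0 in ['d', 'a', 'c', 'e'] -> ['d', 'a', 'c', 'e']
'c': index 2 in ['d', 'a', 'c', 'e'] -> ['c', 'd', 'a', 'e']
'c': index 0 in ['c', 'd', 'a', 'e'] -> ['c', 'd', 'a', 'e']
'e': index 3 in ['c', 'd', 'a', 'e'] -> ['e', 'c', 'd', 'a']
'e': index 0 in ['e', 'c', 'd', 'a'] -> ['e', 'c', 'd', 'a']
'a': index 3 in ['e', 'c', 'd', 'a'] -> ['a', 'e', 'c', 'd']
'a': index 0 in ['a', 'e', 'c', 'd'] -> ['a', 'e', 'c', 'd']


Output: [0, 2, 0, 2, 0, 3, 0, 3, 0]


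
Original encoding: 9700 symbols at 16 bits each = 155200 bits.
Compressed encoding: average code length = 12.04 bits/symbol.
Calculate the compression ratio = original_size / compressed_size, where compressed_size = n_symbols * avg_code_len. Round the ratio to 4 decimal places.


original_size = n_symbols * orig_bits = 9700 * 16 = 155200 bits
compressed_size = n_symbols * avg_code_len = 9700 * 12.04 = 116788.0 bits
ratio = original_size / compressed_size = 155200 / 116788.0 = 1.3289

Compression ratio = 1.3289


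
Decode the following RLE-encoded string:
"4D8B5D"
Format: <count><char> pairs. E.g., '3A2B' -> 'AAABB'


Expanding each <count><char> pair:
  4D -> 'DDDD'
  8B -> 'BBBBBBBB'
  5D -> 'DDDDD'

Decoded = DDDDBBBBBBBBDDDDD


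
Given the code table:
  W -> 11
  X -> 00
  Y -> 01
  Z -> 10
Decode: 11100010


Decoding:
11 -> W
10 -> Z
00 -> X
10 -> Z


Result: WZXZ


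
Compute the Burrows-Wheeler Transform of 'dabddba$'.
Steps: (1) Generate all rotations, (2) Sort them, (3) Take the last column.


Rotations (sorted):
  0: $dabddba -> last char: a
  1: a$dabddb -> last char: b
  2: abddba$d -> last char: d
  3: ba$dabdd -> last char: d
  4: bddba$da -> last char: a
  5: dabddba$ -> last char: $
  6: dba$dabd -> last char: d
  7: ddba$dab -> last char: b


BWT = abdda$db


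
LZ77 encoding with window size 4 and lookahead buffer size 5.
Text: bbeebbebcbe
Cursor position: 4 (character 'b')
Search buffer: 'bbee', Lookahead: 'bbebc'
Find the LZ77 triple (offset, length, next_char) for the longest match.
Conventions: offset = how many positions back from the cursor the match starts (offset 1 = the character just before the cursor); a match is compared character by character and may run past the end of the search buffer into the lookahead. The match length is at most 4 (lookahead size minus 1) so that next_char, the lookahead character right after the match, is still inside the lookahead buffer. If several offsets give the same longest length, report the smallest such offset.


Try each offset into the search buffer:
  offset=1 (pos 3, char 'e'): match length 0
  offset=2 (pos 2, char 'e'): match length 0
  offset=3 (pos 1, char 'b'): match length 1
  offset=4 (pos 0, char 'b'): match length 3
Longest match has length 3 at offset 4.
next_char = character at position 4 + 3 = 7 -> 'b'

Best match: offset=4, length=3 (matching 'bbe' starting at position 0)
LZ77 triple: (4, 3, 'b')


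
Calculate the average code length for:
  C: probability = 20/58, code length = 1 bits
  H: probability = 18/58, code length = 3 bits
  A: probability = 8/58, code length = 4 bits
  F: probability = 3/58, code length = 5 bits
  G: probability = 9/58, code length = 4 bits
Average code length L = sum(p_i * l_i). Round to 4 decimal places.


Weighted contributions p_i * l_i:
  C: (20/58) * 1 = 20/58
  H: (18/58) * 3 = 54/58
  A: (8/58) * 4 = 32/58
  F: (3/58) * 5 = 15/58
  G: (9/58) * 4 = 36/58
Sum = (20 + 54 + 32 + 15 + 36)/58 = 157/58

L = 157/58 = 2.7069 bits/symbol


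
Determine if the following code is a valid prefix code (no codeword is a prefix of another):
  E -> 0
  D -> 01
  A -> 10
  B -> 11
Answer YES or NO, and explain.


Checking each pair (does one codeword prefix another?):
  E='0' vs D='01': prefix -- VIOLATION

NO -- this is NOT a valid prefix code. E (0) is a prefix of D (01).


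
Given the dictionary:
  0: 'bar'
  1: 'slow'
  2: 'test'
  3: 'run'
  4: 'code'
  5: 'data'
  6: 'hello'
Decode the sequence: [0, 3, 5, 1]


Look up each index in the dictionary:
  0 -> 'bar'
  3 -> 'run'
  5 -> 'data'
  1 -> 'slow'

Decoded: "bar run data slow"


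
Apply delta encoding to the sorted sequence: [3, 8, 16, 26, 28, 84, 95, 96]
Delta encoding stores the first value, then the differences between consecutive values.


First value: 3
Deltas:
  8 - 3 = 5
  16 - 8 = 8
  26 - 16 = 10
  28 - 26 = 2
  84 - 28 = 56
  95 - 84 = 11
  96 - 95 = 1


Delta encoded: [3, 5, 8, 10, 2, 56, 11, 1]


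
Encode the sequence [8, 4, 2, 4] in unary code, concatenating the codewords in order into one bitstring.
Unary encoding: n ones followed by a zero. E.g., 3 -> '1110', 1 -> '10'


Encode each number as n ones followed by a terminating 0:
  8 -> 111111110 (9 bits)
  4 -> 11110 (5 bits)
  2 -> 110 (3 bits)
  4 -> 11110 (5 bits)
Total length = 9 + 5 + 3 + 5 = 22 bits.

Unary([8, 4, 2, 4]) = 1111111101111011011110 (22 bits)


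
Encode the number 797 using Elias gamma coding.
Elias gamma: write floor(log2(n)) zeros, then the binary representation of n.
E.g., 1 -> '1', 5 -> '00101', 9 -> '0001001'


num_bits = floor(log2(797)) + 1 = 10
leading_zeros = num_bits - 1 = 9
binary(797) = 1100011101

Elias gamma(797) = '000000000' + '1100011101' = 0000000001100011101 (19 bits)


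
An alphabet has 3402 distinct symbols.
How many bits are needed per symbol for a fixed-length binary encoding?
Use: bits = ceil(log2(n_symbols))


log2(3402) = 11.7322
Bracket: 2^11 = 2048 < 3402 <= 2^12 = 4096
So ceil(log2(3402)) = 12

bits = ceil(log2(3402)) = ceil(11.7322) = 12 bits


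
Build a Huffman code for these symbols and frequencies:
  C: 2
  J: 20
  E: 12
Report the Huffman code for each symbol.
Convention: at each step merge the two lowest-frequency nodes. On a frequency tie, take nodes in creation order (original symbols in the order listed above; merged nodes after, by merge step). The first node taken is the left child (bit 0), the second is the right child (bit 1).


Huffman tree construction:
Step 1: Merge C(2) + E(12) = 14
Step 2: Merge (C+E)(14) + J(20) = 34
Read each symbol's code off the tree from the root (left child = 0, right child = 1).

Codes:
  C: 00 (length 2)
  J: 1 (length 1)
  E: 01 (length 2)
Average code length: 48/34 = 1.4118 bits/symbol


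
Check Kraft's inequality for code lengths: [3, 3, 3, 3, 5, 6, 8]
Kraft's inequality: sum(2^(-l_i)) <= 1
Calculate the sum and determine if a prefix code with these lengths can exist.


Sum = 2^(-3) + 2^(-3) + 2^(-3) + 2^(-3) + 2^(-5) + 2^(-6) + 2^(-8)
    = 0.125 + 0.125 + 0.125 + 0.125 + 0.03125 + 0.015625 + 0.00390625
    = 141/256 = 0.55078125
Since 0.55078125 <= 1, Kraft's inequality IS satisfied.
A prefix code with these lengths CAN exist.

Kraft sum = 0.55078125. Satisfied.


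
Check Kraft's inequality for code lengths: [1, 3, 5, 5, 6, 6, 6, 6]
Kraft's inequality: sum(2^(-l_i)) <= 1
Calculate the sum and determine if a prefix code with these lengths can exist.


Sum = 2^(-1) + 2^(-3) + 2^(-5) + 2^(-5) + 2^(-6) + 2^(-6) + 2^(-6) + 2^(-6)
    = 0.5 + 0.125 + 0.03125 + 0.03125 + 0.015625 + 0.015625 + 0.015625 + 0.015625
    = 48/64 = 0.75
Since 0.75 <= 1, Kraft's inequality IS satisfied.
A prefix code with these lengths CAN exist.

Kraft sum = 0.75. Satisfied.


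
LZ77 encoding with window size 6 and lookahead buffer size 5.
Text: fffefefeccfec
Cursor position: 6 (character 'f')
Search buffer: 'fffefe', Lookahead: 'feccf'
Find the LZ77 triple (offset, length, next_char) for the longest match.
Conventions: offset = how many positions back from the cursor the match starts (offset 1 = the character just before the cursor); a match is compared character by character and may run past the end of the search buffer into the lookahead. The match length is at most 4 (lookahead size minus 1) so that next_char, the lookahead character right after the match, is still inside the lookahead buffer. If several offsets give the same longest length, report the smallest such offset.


Try each offset into the search buffer:
  offset=1 (pos 5, char 'e'): match length 0
  offset=2 (pos 4, char 'f'): match length 2
  offset=3 (pos 3, char 'e'): match length 0
  offset=4 (pos 2, char 'f'): match length 2
  offset=5 (pos 1, char 'f'): match length 1
  offset=6 (pos 0, char 'f'): match length 1
Longest match has length 2, found at offsets 2, 4; take the smallest, offset 2.
next_char = character at position 6 + 2 = 8 -> 'c'

Best match: offset=2, length=2 (matching 'fe' starting at position 4)
LZ77 triple: (2, 2, 'c')


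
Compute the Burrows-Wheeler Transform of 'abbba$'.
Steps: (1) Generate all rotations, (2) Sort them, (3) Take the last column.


Rotations (sorted):
  0: $abbba -> last char: a
  1: a$abbb -> last char: b
  2: abbba$ -> last char: $
  3: ba$abb -> last char: b
  4: bba$ab -> last char: b
  5: bbba$a -> last char: a


BWT = ab$bba


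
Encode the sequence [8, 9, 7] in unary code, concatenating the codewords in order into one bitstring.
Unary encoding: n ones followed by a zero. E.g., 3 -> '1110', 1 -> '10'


Encode each number as n ones followed by a terminating 0:
  8 -> 111111110 (9 bits)
  9 -> 1111111110 (10 bits)
  7 -> 11111110 (8 bits)
Total length = 9 + 10 + 8 = 27 bits.

Unary([8, 9, 7]) = 111111110111111111011111110 (27 bits)


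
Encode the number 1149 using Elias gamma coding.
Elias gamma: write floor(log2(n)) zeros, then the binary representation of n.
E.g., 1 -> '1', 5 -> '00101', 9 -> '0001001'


num_bits = floor(log2(1149)) + 1 = 11
leading_zeros = num_bits - 1 = 10
binary(1149) = 10001111101

Elias gamma(1149) = '0000000000' + '10001111101' = 000000000010001111101 (21 bits)


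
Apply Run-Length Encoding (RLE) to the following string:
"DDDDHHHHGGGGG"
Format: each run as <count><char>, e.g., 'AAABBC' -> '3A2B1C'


Scanning runs left to right:
  i=0: run of 'D' x 4 -> '4D'
  i=4: run of 'H' x 4 -> '4H'
  i=8: run of 'G' x 5 -> '5G'

RLE = 4D4H5G


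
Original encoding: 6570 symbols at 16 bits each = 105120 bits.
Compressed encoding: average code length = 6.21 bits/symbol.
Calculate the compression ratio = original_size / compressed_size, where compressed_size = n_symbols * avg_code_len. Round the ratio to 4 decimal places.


original_size = n_symbols * orig_bits = 6570 * 16 = 105120 bits
compressed_size = n_symbols * avg_code_len = 6570 * 6.21 = 40799.7 bits
ratio = original_size / compressed_size = 105120 / 40799.7 = 2.5765

Compression ratio = 2.5765


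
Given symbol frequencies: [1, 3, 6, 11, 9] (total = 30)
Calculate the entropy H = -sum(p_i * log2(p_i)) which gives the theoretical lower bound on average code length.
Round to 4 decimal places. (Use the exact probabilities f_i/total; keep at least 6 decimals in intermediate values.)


Per-symbol terms -p_i * log2(p_i) with p_i = f_i/30:
  p = 1/30 = 0.033333: log2(p) = -4.906891, -p*log2(p) = 0.163563
  p = 3/30 = 0.100000: log2(p) = -3.321928, -p*log2(p) = 0.332193
  p = 6/30 = 0.200000: log2(p) = -2.321928, -p*log2(p) = 0.464386
  p = 11/30 = 0.366667: log2(p) = -1.447459, -p*log2(p) = 0.530735
  p = 9/30 = 0.300000: log2(p) = -1.736966, -p*log2(p) = 0.521090
H = 0.163563 + 0.332193 + 0.464386 + 0.530735 + 0.521090 = 2.011967

H = 2.012 bits/symbol


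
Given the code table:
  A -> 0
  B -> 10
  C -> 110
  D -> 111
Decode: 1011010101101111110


Decoding:
10 -> B
110 -> C
10 -> B
10 -> B
110 -> C
111 -> D
111 -> D
0 -> A


Result: BCBBCDDA


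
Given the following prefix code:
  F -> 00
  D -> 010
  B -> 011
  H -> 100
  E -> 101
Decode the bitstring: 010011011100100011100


Decoding step by step:
Bits 010 -> D
Bits 011 -> B
Bits 011 -> B
Bits 100 -> H
Bits 100 -> H
Bits 011 -> B
Bits 100 -> H


Decoded message: DBBHHBH


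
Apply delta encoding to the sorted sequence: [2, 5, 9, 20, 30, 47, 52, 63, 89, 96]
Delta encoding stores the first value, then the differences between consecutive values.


First value: 2
Deltas:
  5 - 2 = 3
  9 - 5 = 4
  20 - 9 = 11
  30 - 20 = 10
  47 - 30 = 17
  52 - 47 = 5
  63 - 52 = 11
  89 - 63 = 26
  96 - 89 = 7


Delta encoded: [2, 3, 4, 11, 10, 17, 5, 11, 26, 7]


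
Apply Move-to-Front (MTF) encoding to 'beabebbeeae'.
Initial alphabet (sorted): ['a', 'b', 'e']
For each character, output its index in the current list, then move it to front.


MTF encoding:
'b': index 1 in ['a', 'b', 'e'] -> ['b', 'a', 'e']
'e': index 2 in ['b', 'a', 'e'] -> ['e', 'b', 'a']
'a': index 2 in ['e', 'b', 'a'] -> ['a', 'e', 'b']
'b': index 2 in ['a', 'e', 'b'] -> ['b', 'a', 'e']
'e': index 2 in ['b', 'a', 'e'] -> ['e', 'b', 'a']
'b': index 1 in ['e', 'b', 'a'] -> ['b', 'e', 'a']
'b': index 0 in ['b', 'e', 'a'] -> ['b', 'e', 'a']
'e': index 1 in ['b', 'e', 'a'] -> ['e', 'b', 'a']
'e': index 0 in ['e', 'b', 'a'] -> ['e', 'b', 'a']
'a': index 2 in ['e', 'b', 'a'] -> ['a', 'e', 'b']
'e': index 1 in ['a', 'e', 'b'] -> ['e', 'a', 'b']


Output: [1, 2, 2, 2, 2, 1, 0, 1, 0, 2, 1]


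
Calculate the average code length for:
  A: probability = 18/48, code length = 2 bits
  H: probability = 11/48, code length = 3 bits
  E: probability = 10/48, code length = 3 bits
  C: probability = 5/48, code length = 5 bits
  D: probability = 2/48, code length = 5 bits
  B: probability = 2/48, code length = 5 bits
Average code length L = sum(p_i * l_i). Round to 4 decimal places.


Weighted contributions p_i * l_i:
  A: (18/48) * 2 = 36/48
  H: (11/48) * 3 = 33/48
  E: (10/48) * 3 = 30/48
  C: (5/48) * 5 = 25/48
  D: (2/48) * 5 = 10/48
  B: (2/48) * 5 = 10/48
Sum = (36 + 33 + 30 + 25 + 10 + 10)/48 = 144/48

L = 144/48 = 3.0000 bits/symbol


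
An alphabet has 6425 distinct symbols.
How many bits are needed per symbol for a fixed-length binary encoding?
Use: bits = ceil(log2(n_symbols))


log2(6425) = 12.6495
Bracket: 2^12 = 4096 < 6425 <= 2^13 = 8192
So ceil(log2(6425)) = 13

bits = ceil(log2(6425)) = ceil(12.6495) = 13 bits


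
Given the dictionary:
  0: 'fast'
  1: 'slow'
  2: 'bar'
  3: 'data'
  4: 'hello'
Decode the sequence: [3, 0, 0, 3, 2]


Look up each index in the dictionary:
  3 -> 'data'
  0 -> 'fast'
  0 -> 'fast'
  3 -> 'data'
  2 -> 'bar'

Decoded: "data fast fast data bar"


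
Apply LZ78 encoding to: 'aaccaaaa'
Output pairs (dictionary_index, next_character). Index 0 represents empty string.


LZ78 encoding steps:
Dictionary: {0: ''}
Step 1: w='' (idx 0), next='a' -> output (0, 'a'), add 'a' as idx 1
Step 2: w='a' (idx 1), next='c' -> output (1, 'c'), add 'ac' as idx 2
Step 3: w='' (idx 0), next='c' -> output (0, 'c'), add 'c' as idx 3
Step 4: w='a' (idx 1), next='a' -> output (1, 'a'), add 'aa' as idx 4
Step 5: w='aa' (idx 4), end of input -> output (4, '')


Encoded: [(0, 'a'), (1, 'c'), (0, 'c'), (1, 'a'), (4, '')]


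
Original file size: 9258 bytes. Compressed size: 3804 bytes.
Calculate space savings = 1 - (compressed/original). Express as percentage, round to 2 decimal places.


ratio = compressed/original = 3804/9258 = 0.410888
savings = 1 - ratio = 1 - 0.410888 = 0.589112
as a percentage: 0.589112 * 100 = 58.91%

Space savings = 1 - 3804/9258 = 58.91%


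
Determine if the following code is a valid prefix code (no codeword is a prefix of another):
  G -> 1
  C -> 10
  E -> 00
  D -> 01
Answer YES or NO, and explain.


Checking each pair (does one codeword prefix another?):
  G='1' vs C='10': prefix -- VIOLATION

NO -- this is NOT a valid prefix code. G (1) is a prefix of C (10).


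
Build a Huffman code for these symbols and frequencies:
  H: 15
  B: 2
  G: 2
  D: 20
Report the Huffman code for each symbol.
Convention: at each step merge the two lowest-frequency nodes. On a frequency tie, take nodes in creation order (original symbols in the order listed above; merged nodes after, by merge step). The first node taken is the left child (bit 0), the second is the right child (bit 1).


Huffman tree construction:
Step 1: Merge B(2) + G(2) = 4
Step 2: Merge (B+G)(4) + H(15) = 19
Step 3: Merge ((B+G)+H)(19) + D(20) = 39
Read each symbol's code off the tree from the root (left child = 0, right child = 1).

Codes:
  H: 01 (length 2)
  B: 000 (length 3)
  G: 001 (length 3)
  D: 1 (length 1)
Average code length: 62/39 = 1.5897 bits/symbol


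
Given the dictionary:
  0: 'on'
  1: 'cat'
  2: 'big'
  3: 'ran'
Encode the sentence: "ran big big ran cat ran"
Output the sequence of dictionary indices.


Look up each word in the dictionary:
  'ran' -> 3
  'big' -> 2
  'big' -> 2
  'ran' -> 3
  'cat' -> 1
  'ran' -> 3

Encoded: [3, 2, 2, 3, 1, 3]


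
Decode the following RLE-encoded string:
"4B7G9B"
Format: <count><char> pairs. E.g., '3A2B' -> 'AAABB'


Expanding each <count><char> pair:
  4B -> 'BBBB'
  7G -> 'GGGGGGG'
  9B -> 'BBBBBBBBB'

Decoded = BBBBGGGGGGGBBBBBBBBB


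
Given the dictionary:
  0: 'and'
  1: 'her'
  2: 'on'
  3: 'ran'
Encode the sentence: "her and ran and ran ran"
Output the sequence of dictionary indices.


Look up each word in the dictionary:
  'her' -> 1
  'and' -> 0
  'ran' -> 3
  'and' -> 0
  'ran' -> 3
  'ran' -> 3

Encoded: [1, 0, 3, 0, 3, 3]


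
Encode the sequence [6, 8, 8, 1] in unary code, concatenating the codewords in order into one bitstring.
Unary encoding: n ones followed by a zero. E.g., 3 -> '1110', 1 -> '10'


Encode each number as n ones followed by a terminating 0:
  6 -> 1111110 (7 bits)
  8 -> 111111110 (9 bits)
  8 -> 111111110 (9 bits)
  1 -> 10 (2 bits)
Total length = 7 + 9 + 9 + 2 = 27 bits.

Unary([6, 8, 8, 1]) = 111111011111111011111111010 (27 bits)


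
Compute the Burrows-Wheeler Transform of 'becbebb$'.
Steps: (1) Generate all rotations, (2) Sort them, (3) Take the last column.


Rotations (sorted):
  0: $becbebb -> last char: b
  1: b$becbeb -> last char: b
  2: bb$becbe -> last char: e
  3: bebb$bec -> last char: c
  4: becbebb$ -> last char: $
  5: cbebb$be -> last char: e
  6: ebb$becb -> last char: b
  7: ecbebb$b -> last char: b


BWT = bbec$ebb


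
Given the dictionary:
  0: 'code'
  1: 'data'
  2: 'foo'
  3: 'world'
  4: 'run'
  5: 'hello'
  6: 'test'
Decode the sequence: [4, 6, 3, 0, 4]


Look up each index in the dictionary:
  4 -> 'run'
  6 -> 'test'
  3 -> 'world'
  0 -> 'code'
  4 -> 'run'

Decoded: "run test world code run"


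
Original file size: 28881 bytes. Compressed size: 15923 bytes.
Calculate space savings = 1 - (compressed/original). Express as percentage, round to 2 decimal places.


ratio = compressed/original = 15923/28881 = 0.551331
savings = 1 - ratio = 1 - 0.551331 = 0.448669
as a percentage: 0.448669 * 100 = 44.87%

Space savings = 1 - 15923/28881 = 44.87%


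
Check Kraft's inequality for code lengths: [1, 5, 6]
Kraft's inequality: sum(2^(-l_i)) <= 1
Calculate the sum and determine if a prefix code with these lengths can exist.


Sum = 2^(-1) + 2^(-5) + 2^(-6)
    = 0.5 + 0.03125 + 0.015625
    = 35/64 = 0.546875
Since 0.546875 <= 1, Kraft's inequality IS satisfied.
A prefix code with these lengths CAN exist.

Kraft sum = 0.546875. Satisfied.


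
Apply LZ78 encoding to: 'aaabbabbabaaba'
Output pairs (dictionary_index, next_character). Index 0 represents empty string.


LZ78 encoding steps:
Dictionary: {0: ''}
Step 1: w='' (idx 0), next='a' -> output (0, 'a'), add 'a' as idx 1
Step 2: w='a' (idx 1), next='a' -> output (1, 'a'), add 'aa' as idx 2
Step 3: w='' (idx 0), next='b' -> output (0, 'b'), add 'b' as idx 3
Step 4: w='b' (idx 3), next='a' -> output (3, 'a'), add 'ba' as idx 4
Step 5: w='b' (idx 3), next='b' -> output (3, 'b'), add 'bb' as idx 5
Step 6: w='a' (idx 1), next='b' -> output (1, 'b'), add 'ab' as idx 6
Step 7: w='aa' (idx 2), next='b' -> output (2, 'b'), add 'aab' as idx 7
Step 8: w='a' (idx 1), end of input -> output (1, '')


Encoded: [(0, 'a'), (1, 'a'), (0, 'b'), (3, 'a'), (3, 'b'), (1, 'b'), (2, 'b'), (1, '')]


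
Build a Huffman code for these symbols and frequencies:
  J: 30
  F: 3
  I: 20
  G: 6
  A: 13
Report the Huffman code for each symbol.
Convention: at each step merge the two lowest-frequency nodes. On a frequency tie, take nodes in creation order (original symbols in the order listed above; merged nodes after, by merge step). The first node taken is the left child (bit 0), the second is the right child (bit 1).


Huffman tree construction:
Step 1: Merge F(3) + G(6) = 9
Step 2: Merge (F+G)(9) + A(13) = 22
Step 3: Merge I(20) + ((F+G)+A)(22) = 42
Step 4: Merge J(30) + (I+((F+G)+A))(42) = 72
Read each symbol's code off the tree from the root (left child = 0, right child = 1).

Codes:
  J: 0 (length 1)
  F: 1100 (length 4)
  I: 10 (length 2)
  G: 1101 (length 4)
  A: 111 (length 3)
Average code length: 145/72 = 2.0139 bits/symbol


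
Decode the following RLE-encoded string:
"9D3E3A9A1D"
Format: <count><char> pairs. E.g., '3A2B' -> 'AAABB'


Expanding each <count><char> pair:
  9D -> 'DDDDDDDDD'
  3E -> 'EEE'
  3A -> 'AAA'
  9A -> 'AAAAAAAAA'
  1D -> 'D'

Decoded = DDDDDDDDDEEEAAAAAAAAAAAAD


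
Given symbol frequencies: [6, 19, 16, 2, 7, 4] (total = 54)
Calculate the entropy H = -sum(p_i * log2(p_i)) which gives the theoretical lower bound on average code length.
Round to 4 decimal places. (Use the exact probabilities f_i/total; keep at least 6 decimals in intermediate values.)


Per-symbol terms -p_i * log2(p_i) with p_i = f_i/54:
  p = 6/54 = 0.111111: log2(p) = -3.169925, -p*log2(p) = 0.352214
  p = 19/54 = 0.351852: log2(p) = -1.506960, -p*log2(p) = 0.530227
  p = 16/54 = 0.296296: log2(p) = -1.754888, -p*log2(p) = 0.519967
  p = 2/54 = 0.037037: log2(p) = -4.754888, -p*log2(p) = 0.176107
  p = 7/54 = 0.129630: log2(p) = -2.947533, -p*log2(p) = 0.382088
  p = 4/54 = 0.074074: log2(p) = -3.754888, -p*log2(p) = 0.278140
H = 0.352214 + 0.530227 + 0.519967 + 0.176107 + 0.382088 + 0.278140 = 2.238743

H = 2.2387 bits/symbol


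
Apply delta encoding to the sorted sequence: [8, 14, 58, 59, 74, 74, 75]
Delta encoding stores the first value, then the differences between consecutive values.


First value: 8
Deltas:
  14 - 8 = 6
  58 - 14 = 44
  59 - 58 = 1
  74 - 59 = 15
  74 - 74 = 0
  75 - 74 = 1


Delta encoded: [8, 6, 44, 1, 15, 0, 1]


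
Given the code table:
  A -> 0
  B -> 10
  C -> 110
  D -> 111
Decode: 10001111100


Decoding:
10 -> B
0 -> A
0 -> A
111 -> D
110 -> C
0 -> A


Result: BAADCA


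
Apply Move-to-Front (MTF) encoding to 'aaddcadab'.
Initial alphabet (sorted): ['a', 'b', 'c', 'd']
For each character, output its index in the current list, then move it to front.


MTF encoding:
'a': index 0 in ['a', 'b', 'c', 'd'] -> ['a', 'b', 'c', 'd']
'a': index 0 in ['a', 'b', 'c', 'd'] -> ['a', 'b', 'c', 'd']
'd': index 3 in ['a', 'b', 'c', 'd'] -> ['d', 'a', 'b', 'c']
'd': index 0 in ['d', 'a', 'b', 'c'] -> ['d', 'a', 'b', 'c']
'c': index 3 in ['d', 'a', 'b', 'c'] -> ['c', 'd', 'a', 'b']
'a': index 2 in ['c', 'd', 'a', 'b'] -> ['a', 'c', 'd', 'b']
'd': index 2 in ['a', 'c', 'd', 'b'] -> ['d', 'a', 'c', 'b']
'a': index 1 in ['d', 'a', 'c', 'b'] -> ['a', 'd', 'c', 'b']
'b': index 3 in ['a', 'd', 'c', 'b'] -> ['b', 'a', 'd', 'c']


Output: [0, 0, 3, 0, 3, 2, 2, 1, 3]


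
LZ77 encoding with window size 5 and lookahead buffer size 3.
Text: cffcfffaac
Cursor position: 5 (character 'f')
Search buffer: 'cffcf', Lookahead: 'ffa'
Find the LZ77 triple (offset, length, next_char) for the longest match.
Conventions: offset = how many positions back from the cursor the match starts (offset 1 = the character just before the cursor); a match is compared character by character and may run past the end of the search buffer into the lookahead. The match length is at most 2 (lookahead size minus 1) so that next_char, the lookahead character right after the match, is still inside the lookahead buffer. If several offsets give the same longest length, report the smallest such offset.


Try each offset into the search buffer:
  offset=1 (pos 4, char 'f'): match length 2
  offset=2 (pos 3, char 'c'): match length 0
  offset=3 (pos 2, char 'f'): match length 1
  offset=4 (pos 1, char 'f'): match length 2
  offset=5 (pos 0, char 'c'): match length 0
Longest match has length 2, found at offsets 1, 4; take the smallest, offset 1.
next_char = character at position 5 + 2 = 7 -> 'a'

Best match: offset=1, length=2 (matching 'ff' starting at position 4)
LZ77 triple: (1, 2, 'a')


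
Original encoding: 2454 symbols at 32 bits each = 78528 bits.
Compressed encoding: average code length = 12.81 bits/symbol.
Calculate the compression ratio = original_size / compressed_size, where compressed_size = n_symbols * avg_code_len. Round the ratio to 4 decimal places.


original_size = n_symbols * orig_bits = 2454 * 32 = 78528 bits
compressed_size = n_symbols * avg_code_len = 2454 * 12.81 = 31435.74 bits
ratio = original_size / compressed_size = 78528 / 31435.74 = 2.498

Compression ratio = 2.498


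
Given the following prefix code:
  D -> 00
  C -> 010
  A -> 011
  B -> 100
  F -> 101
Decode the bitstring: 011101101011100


Decoding step by step:
Bits 011 -> A
Bits 101 -> F
Bits 101 -> F
Bits 011 -> A
Bits 100 -> B


Decoded message: AFFAB


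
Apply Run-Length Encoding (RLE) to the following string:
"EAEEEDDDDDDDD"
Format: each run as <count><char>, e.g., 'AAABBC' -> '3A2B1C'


Scanning runs left to right:
  i=0: run of 'E' x 1 -> '1E'
  i=1: run of 'A' x 1 -> '1A'
  i=2: run of 'E' x 3 -> '3E'
  i=5: run of 'D' x 8 -> '8D'

RLE = 1E1A3E8D


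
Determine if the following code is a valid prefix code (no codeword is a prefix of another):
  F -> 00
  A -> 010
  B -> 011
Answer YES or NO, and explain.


Checking each pair (does one codeword prefix another?):
  F='00' vs A='010': no prefix
  F='00' vs B='011': no prefix
  A='010' vs F='00': no prefix
  A='010' vs B='011': no prefix
  B='011' vs F='00': no prefix
  B='011' vs A='010': no prefix
No violation found over all pairs.

YES -- this is a valid prefix code. No codeword is a prefix of any other codeword.


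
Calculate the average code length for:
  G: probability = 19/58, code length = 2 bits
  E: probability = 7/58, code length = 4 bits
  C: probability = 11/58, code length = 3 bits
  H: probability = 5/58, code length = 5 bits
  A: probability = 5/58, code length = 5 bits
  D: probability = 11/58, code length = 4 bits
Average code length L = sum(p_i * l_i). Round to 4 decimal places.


Weighted contributions p_i * l_i:
  G: (19/58) * 2 = 38/58
  E: (7/58) * 4 = 28/58
  C: (11/58) * 3 = 33/58
  H: (5/58) * 5 = 25/58
  A: (5/58) * 5 = 25/58
  D: (11/58) * 4 = 44/58
Sum = (38 + 28 + 33 + 25 + 25 + 44)/58 = 193/58

L = 193/58 = 3.3276 bits/symbol


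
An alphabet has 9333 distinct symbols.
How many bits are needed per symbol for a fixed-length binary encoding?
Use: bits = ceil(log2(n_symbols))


log2(9333) = 13.1881
Bracket: 2^13 = 8192 < 9333 <= 2^14 = 16384
So ceil(log2(9333)) = 14

bits = ceil(log2(9333)) = ceil(13.1881) = 14 bits


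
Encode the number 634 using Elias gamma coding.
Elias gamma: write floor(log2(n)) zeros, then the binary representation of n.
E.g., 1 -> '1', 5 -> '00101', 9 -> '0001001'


num_bits = floor(log2(634)) + 1 = 10
leading_zeros = num_bits - 1 = 9
binary(634) = 1001111010

Elias gamma(634) = '000000000' + '1001111010' = 0000000001001111010 (19 bits)


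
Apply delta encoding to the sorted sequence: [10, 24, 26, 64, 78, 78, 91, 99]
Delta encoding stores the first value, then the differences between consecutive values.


First value: 10
Deltas:
  24 - 10 = 14
  26 - 24 = 2
  64 - 26 = 38
  78 - 64 = 14
  78 - 78 = 0
  91 - 78 = 13
  99 - 91 = 8


Delta encoded: [10, 14, 2, 38, 14, 0, 13, 8]


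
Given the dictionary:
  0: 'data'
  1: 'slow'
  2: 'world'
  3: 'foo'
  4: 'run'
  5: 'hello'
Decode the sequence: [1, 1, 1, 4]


Look up each index in the dictionary:
  1 -> 'slow'
  1 -> 'slow'
  1 -> 'slow'
  4 -> 'run'

Decoded: "slow slow slow run"


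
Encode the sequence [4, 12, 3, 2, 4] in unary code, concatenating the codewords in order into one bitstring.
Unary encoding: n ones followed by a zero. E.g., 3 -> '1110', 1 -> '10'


Encode each number as n ones followed by a terminating 0:
  4 -> 11110 (5 bits)
  12 -> 1111111111110 (13 bits)
  3 -> 1110 (4 bits)
  2 -> 110 (3 bits)
  4 -> 11110 (5 bits)
Total length = 5 + 13 + 4 + 3 + 5 = 30 bits.

Unary([4, 12, 3, 2, 4]) = 111101111111111110111011011110 (30 bits)


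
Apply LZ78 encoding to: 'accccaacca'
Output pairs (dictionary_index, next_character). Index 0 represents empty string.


LZ78 encoding steps:
Dictionary: {0: ''}
Step 1: w='' (idx 0), next='a' -> output (0, 'a'), add 'a' as idx 1
Step 2: w='' (idx 0), next='c' -> output (0, 'c'), add 'c' as idx 2
Step 3: w='c' (idx 2), next='c' -> output (2, 'c'), add 'cc' as idx 3
Step 4: w='c' (idx 2), next='a' -> output (2, 'a'), add 'ca' as idx 4
Step 5: w='a' (idx 1), next='c' -> output (1, 'c'), add 'ac' as idx 5
Step 6: w='ca' (idx 4), end of input -> output (4, '')


Encoded: [(0, 'a'), (0, 'c'), (2, 'c'), (2, 'a'), (1, 'c'), (4, '')]


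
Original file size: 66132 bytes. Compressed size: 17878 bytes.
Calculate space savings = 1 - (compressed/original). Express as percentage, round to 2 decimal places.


ratio = compressed/original = 17878/66132 = 0.270338
savings = 1 - ratio = 1 - 0.270338 = 0.729662
as a percentage: 0.729662 * 100 = 72.97%

Space savings = 1 - 17878/66132 = 72.97%


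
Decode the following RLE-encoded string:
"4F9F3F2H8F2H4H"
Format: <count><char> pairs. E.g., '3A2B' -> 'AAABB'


Expanding each <count><char> pair:
  4F -> 'FFFF'
  9F -> 'FFFFFFFFF'
  3F -> 'FFF'
  2H -> 'HH'
  8F -> 'FFFFFFFF'
  2H -> 'HH'
  4H -> 'HHHH'

Decoded = FFFFFFFFFFFFFFFFHHFFFFFFFFHHHHHH


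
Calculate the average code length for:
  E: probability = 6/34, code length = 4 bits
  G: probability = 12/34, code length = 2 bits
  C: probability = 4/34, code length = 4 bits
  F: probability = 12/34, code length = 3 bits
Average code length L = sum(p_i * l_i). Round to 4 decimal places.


Weighted contributions p_i * l_i:
  E: (6/34) * 4 = 24/34
  G: (12/34) * 2 = 24/34
  C: (4/34) * 4 = 16/34
  F: (12/34) * 3 = 36/34
Sum = (24 + 24 + 16 + 36)/34 = 100/34

L = 100/34 = 2.9412 bits/symbol


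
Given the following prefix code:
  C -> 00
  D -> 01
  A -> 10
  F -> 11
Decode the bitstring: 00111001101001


Decoding step by step:
Bits 00 -> C
Bits 11 -> F
Bits 10 -> A
Bits 01 -> D
Bits 10 -> A
Bits 10 -> A
Bits 01 -> D


Decoded message: CFADAAD


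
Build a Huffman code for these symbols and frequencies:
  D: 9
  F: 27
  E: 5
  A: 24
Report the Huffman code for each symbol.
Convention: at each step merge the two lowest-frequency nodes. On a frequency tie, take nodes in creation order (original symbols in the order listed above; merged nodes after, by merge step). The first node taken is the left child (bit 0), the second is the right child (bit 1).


Huffman tree construction:
Step 1: Merge E(5) + D(9) = 14
Step 2: Merge (E+D)(14) + A(24) = 38
Step 3: Merge F(27) + ((E+D)+A)(38) = 65
Read each symbol's code off the tree from the root (left child = 0, right child = 1).

Codes:
  D: 101 (length 3)
  F: 0 (length 1)
  E: 100 (length 3)
  A: 11 (length 2)
Average code length: 117/65 = 1.8000 bits/symbol


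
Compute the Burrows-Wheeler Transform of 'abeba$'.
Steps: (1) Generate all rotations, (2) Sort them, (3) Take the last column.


Rotations (sorted):
  0: $abeba -> last char: a
  1: a$abeb -> last char: b
  2: abeba$ -> last char: $
  3: ba$abe -> last char: e
  4: beba$a -> last char: a
  5: eba$ab -> last char: b


BWT = ab$eab


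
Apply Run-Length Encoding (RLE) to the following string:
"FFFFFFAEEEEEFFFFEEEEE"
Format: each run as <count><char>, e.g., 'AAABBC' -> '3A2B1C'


Scanning runs left to right:
  i=0: run of 'F' x 6 -> '6F'
  i=6: run of 'A' x 1 -> '1A'
  i=7: run of 'E' x 5 -> '5E'
  i=12: run of 'F' x 4 -> '4F'
  i=16: run of 'E' x 5 -> '5E'

RLE = 6F1A5E4F5E


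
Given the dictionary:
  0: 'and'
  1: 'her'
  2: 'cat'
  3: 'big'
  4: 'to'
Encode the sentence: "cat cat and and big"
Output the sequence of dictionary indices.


Look up each word in the dictionary:
  'cat' -> 2
  'cat' -> 2
  'and' -> 0
  'and' -> 0
  'big' -> 3

Encoded: [2, 2, 0, 0, 3]


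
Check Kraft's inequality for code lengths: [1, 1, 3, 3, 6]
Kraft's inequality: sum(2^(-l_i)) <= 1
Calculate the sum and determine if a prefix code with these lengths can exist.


Sum = 2^(-1) + 2^(-1) + 2^(-3) + 2^(-3) + 2^(-6)
    = 0.5 + 0.5 + 0.125 + 0.125 + 0.015625
    = 81/64 = 1.265625
Since 1.265625 > 1, Kraft's inequality is NOT satisfied.
A prefix code with these lengths CANNOT exist.

Kraft sum = 1.265625. Not satisfied.


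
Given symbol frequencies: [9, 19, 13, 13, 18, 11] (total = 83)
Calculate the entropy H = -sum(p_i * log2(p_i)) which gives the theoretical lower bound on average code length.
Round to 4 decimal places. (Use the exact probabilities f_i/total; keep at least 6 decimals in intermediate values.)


Per-symbol terms -p_i * log2(p_i) with p_i = f_i/83:
  p = 9/83 = 0.108434: log2(p) = -3.205114, -p*log2(p) = 0.347543
  p = 19/83 = 0.228916: log2(p) = -2.127112, -p*log2(p) = 0.486929
  p = 13/83 = 0.156627: log2(p) = -2.674600, -p*log2(p) = 0.418913
  p = 13/83 = 0.156627: log2(p) = -2.674600, -p*log2(p) = 0.418913
  p = 18/83 = 0.216867: log2(p) = -2.205114, -p*log2(p) = 0.478218
  p = 11/83 = 0.132530: log2(p) = -2.915608, -p*log2(p) = 0.386406
H = 0.347543 + 0.486929 + 0.418913 + 0.418913 + 0.478218 + 0.386406 = 2.536922

H = 2.5369 bits/symbol


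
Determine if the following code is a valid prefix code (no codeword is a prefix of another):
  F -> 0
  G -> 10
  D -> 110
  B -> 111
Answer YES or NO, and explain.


Checking each pair (does one codeword prefix another?):
  F='0' vs G='10': no prefix
  F='0' vs D='110': no prefix
  F='0' vs B='111': no prefix
  G='10' vs F='0': no prefix
  G='10' vs D='110': no prefix
  G='10' vs B='111': no prefix
  D='110' vs F='0': no prefix
  D='110' vs G='10': no prefix
  D='110' vs B='111': no prefix
  B='111' vs F='0': no prefix
  B='111' vs G='10': no prefix
  B='111' vs D='110': no prefix
No violation found over all pairs.

YES -- this is a valid prefix code. No codeword is a prefix of any other codeword.


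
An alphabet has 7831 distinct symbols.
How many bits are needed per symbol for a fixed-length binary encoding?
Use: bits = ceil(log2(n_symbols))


log2(7831) = 12.935
Bracket: 2^12 = 4096 < 7831 <= 2^13 = 8192
So ceil(log2(7831)) = 13

bits = ceil(log2(7831)) = ceil(12.935) = 13 bits


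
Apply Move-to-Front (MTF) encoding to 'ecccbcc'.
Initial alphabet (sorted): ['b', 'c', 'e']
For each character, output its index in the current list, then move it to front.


MTF encoding:
'e': index 2 in ['b', 'c', 'e'] -> ['e', 'b', 'c']
'c': index 2 in ['e', 'b', 'c'] -> ['c', 'e', 'b']
'c': index 0 in ['c', 'e', 'b'] -> ['c', 'e', 'b']
'c': index 0 in ['c', 'e', 'b'] -> ['c', 'e', 'b']
'b': index 2 in ['c', 'e', 'b'] -> ['b', 'c', 'e']
'c': index 1 in ['b', 'c', 'e'] -> ['c', 'b', 'e']
'c': index 0 in ['c', 'b', 'e'] -> ['c', 'b', 'e']


Output: [2, 2, 0, 0, 2, 1, 0]


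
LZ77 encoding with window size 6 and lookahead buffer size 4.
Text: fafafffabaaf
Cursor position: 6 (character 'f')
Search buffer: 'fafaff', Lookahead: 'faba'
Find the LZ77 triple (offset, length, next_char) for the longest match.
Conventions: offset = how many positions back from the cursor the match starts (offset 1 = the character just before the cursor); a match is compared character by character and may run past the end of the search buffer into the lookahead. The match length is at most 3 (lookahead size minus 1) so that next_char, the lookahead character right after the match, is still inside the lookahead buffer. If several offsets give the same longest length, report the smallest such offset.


Try each offset into the search buffer:
  offset=1 (pos 5, char 'f'): match length 1
  offset=2 (pos 4, char 'f'): match length 1
  offset=3 (pos 3, char 'a'): match length 0
  offset=4 (pos 2, char 'f'): match length 2
  offset=5 (pos 1, char 'a'): match length 0
  offset=6 (pos 0, char 'f'): match length 2
Longest match has length 2, found at offsets 4, 6; take the smallest, offset 4.
next_char = character at position 6 + 2 = 8 -> 'b'

Best match: offset=4, length=2 (matching 'fa' starting at position 2)
LZ77 triple: (4, 2, 'b')


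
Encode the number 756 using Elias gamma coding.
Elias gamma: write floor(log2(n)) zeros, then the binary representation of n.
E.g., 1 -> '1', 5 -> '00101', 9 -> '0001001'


num_bits = floor(log2(756)) + 1 = 10
leading_zeros = num_bits - 1 = 9
binary(756) = 1011110100

Elias gamma(756) = '000000000' + '1011110100' = 0000000001011110100 (19 bits)


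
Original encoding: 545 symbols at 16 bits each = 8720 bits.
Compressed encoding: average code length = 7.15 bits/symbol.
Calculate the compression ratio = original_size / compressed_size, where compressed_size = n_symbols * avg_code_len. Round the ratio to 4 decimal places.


original_size = n_symbols * orig_bits = 545 * 16 = 8720 bits
compressed_size = n_symbols * avg_code_len = 545 * 7.15 = 3896.75 bits
ratio = original_size / compressed_size = 8720 / 3896.75 = 2.2378

Compression ratio = 2.2378


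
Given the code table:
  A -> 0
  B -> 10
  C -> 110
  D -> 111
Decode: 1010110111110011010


Decoding:
10 -> B
10 -> B
110 -> C
111 -> D
110 -> C
0 -> A
110 -> C
10 -> B


Result: BBCDCACB
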